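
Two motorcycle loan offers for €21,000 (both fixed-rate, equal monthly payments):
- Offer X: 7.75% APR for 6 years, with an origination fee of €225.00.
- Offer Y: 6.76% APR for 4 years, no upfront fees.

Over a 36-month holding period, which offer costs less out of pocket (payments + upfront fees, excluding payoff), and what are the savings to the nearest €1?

Offer X by €4,631

Offer X: monthly rate = 7.75%/12 = 0.0064583; payment = 21,000 × 0.0064583 / (1 − (1+0.0064583)^−72) = €365.64.
Offer Y: at 6.76% the monthly rate is 0.0056333, so the payment is 21,000 × 0.0056333 / (1 − 1.0056333^−48) = €500.54.
Over 36 months: Offer X costs 36 × €365.64 + €225.00 = €13,388.04; Offer Y costs 36 × €500.54 = €18,019.44.
Offer X is cheaper by €18,019.44 − €13,388.04 = €4,631.40.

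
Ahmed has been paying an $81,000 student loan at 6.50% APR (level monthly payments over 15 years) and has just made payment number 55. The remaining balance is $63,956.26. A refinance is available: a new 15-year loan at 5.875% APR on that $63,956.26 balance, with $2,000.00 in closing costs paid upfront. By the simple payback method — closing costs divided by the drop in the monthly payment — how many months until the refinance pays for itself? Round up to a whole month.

12 months

Current payment = 81,000 × 6.5%/12 / (1 − (1+0.0054167)^−180) = $705.60.
Refinanced payment = 63,956.26 × 0.0048958 / (1 − (1+0.0048958)^−180) = $535.39.
Monthly savings = $705.60 − $535.39 = $170.21.
Break-even = $2,000.00 / $170.21 = 11.75 → 12 months.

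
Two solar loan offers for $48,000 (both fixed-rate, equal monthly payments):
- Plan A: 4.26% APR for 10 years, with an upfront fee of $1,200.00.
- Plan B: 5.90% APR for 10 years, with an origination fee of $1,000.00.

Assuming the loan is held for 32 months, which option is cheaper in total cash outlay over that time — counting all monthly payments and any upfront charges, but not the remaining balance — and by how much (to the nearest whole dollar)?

Plan A by $1,034

Plan A: monthly rate = 4.26%/12 = 0.0035500; payment = 48,000 × 0.0035500 / (1 − (1+0.0035500)^−120) = $491.93.
Plan B: at 5.90% the monthly rate is 0.0049167, so the payment is 48,000 × 0.0049167 / (1 − 1.0049167^−120) = $530.49.
Over 32 months: Plan A costs 32 × $491.93 + $1,200.00 = $16,941.76; Plan B costs 32 × $530.49 + $1,000.00 = $17,975.68.
Plan A is cheaper by $17,975.68 − $16,941.76 = $1,033.92.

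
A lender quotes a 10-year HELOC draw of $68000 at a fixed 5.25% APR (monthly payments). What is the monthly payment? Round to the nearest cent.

$729.58

At 5.25% the monthly rate is 0.0043750, so the payment is 68,000 × 0.0043750 / (1 − 1.0043750^−120) = $729.58.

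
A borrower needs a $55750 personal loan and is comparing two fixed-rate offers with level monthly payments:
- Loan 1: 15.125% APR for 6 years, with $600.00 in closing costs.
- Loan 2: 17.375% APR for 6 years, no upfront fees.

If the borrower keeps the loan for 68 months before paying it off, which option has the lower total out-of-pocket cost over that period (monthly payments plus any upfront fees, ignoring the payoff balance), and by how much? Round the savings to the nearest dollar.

Loan 1: at 15.125% the monthly rate is 0.0126042, so the payment is 55,750 × 0.0126042 / (1 − 1.0126042^−72) = $1,182.62.
Loan 2: monthly rate = 17.375%/12 = 0.0144792; payment = 55,750 × 0.0144792 / (1 − (1+0.0144792)^−72) = $1,251.92.
Over 68 months: Loan 1 costs 68 × $1,182.62 + $600.00 = $81,018.16; Loan 2 costs 68 × $1,251.92 = $85,130.56.
Loan 1 is cheaper by $85,130.56 − $81,018.16 = $4,112.40.

Loan 1 by $4,112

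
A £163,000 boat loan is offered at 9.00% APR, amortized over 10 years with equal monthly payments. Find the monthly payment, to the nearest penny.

Monthly rate = 9%/12 = 0.0075000; payment = 163,000 × 0.0075000 / (1 − (1+0.0075000)^−120) = £2,064.82.

£2,064.82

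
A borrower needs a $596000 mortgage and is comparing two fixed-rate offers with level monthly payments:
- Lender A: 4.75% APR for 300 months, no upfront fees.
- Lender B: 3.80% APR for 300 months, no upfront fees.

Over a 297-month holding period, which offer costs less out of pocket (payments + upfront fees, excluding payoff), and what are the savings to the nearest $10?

Lender B by $94,280

Lender A: monthly rate = 4.75%/12 = 0.0039583; payment = 596,000 × 0.0039583 / (1 − (1+0.0039583)^−300) = $3,397.90.
Lender B: at 3.80% the monthly rate is 0.0031667, so the payment is 596,000 × 0.0031667 / (1 − 1.0031667^−300) = $3,080.47.
Over 297 months: Lender A costs 297 × $3,397.90 = $1,009,176.30; Lender B costs 297 × $3,080.47 = $914,899.59.
Lender B is cheaper by $1,009,176.30 − $914,899.59 = $94,276.71.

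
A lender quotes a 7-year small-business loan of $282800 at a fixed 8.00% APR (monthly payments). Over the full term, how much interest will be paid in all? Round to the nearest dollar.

$87,454

Monthly rate = 8%/12 = 0.0066667; payment = 282,800 × 0.0066667 / (1 − (1+0.0066667)^−84) = $4,407.78.
Total paid = 84 × $4,407.78 = $370,253.52; interest = $370,253.52 − $282,800 = $87,453.52.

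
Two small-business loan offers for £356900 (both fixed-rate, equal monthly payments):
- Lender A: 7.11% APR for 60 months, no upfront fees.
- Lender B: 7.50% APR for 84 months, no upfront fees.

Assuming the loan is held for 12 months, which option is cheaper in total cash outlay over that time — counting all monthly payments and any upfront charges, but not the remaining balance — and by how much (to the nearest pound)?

Lender A: at 7.11% the monthly rate is 0.0059250, so the payment is 356,900 × 0.0059250 / (1 − 1.0059250^−60) = £7,085.58.
Lender B: monthly rate = 7.5%/12 = 0.0062500; payment = 356,900 × 0.0062500 / (1 − (1+0.0062500)^−84) = £5,474.23.
Over 12 months: Lender A costs 12 × £7,085.58 = £85,026.96; Lender B costs 12 × £5,474.23 = £65,690.76.
Lender B is cheaper by £85,026.96 − £65,690.76 = £19,336.20.

Lender B by £19,336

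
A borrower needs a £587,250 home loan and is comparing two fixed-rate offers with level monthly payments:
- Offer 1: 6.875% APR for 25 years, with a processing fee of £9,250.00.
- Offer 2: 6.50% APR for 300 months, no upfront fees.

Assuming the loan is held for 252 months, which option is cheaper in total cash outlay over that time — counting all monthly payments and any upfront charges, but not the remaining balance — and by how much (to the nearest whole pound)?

Offer 2 by £44,202

Offer 1: monthly rate = 6.875%/12 = 0.0057292; payment = 587,250 × 0.0057292 / (1 − (1+0.0057292)^−300) = £4,103.85.
Offer 2: at 6.50% the monthly rate is 0.0054167, so the payment is 587,250 × 0.0054167 / (1 − 1.0054167^−300) = £3,965.15.
Over 252 months: Offer 1 costs 252 × £4,103.85 + £9,250.00 = £1,043,420.20; Offer 2 costs 252 × £3,965.15 = £999,217.80.
Offer 2 is cheaper by £1,043,420.20 − £999,217.80 = £44,202.40.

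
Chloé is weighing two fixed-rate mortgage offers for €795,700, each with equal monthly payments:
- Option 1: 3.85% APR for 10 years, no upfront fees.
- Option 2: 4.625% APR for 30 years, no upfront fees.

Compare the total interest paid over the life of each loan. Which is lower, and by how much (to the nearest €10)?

Option 1 by €512,830

Option 1: monthly rate = 3.85%/12 = 0.0032083; payment = 795,700 × 0.0032083 / (1 − (1+0.0032083)^−120) = €7,999.47.
Total interest on Option 1 = 120 × €7,999.47 − €795,700 = €164,236.40.
Option 2: at 4.625% the monthly rate is 0.0038542, so the payment is 795,700 × 0.0038542 / (1 − 1.0038542^−360) = €4,091.01.
Total interest on Option 2 = 360 × €4,091.01 − €795,700 = €677,063.60.
Option 1 is lower by €512,827.20.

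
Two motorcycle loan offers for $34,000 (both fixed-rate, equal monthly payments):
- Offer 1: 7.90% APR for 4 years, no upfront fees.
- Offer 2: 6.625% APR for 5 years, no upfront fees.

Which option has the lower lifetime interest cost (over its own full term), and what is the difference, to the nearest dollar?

Offer 1: monthly rate = 7.9%/12 = 0.0065833; payment = 34,000 × 0.0065833 / (1 − (1+0.0065833)^−48) = $828.44.
Total interest on Offer 1 = 48 × $828.44 − $34,000 = $5,765.12.
Offer 2: at 6.625% the monthly rate is 0.0055208, so the payment is 34,000 × 0.0055208 / (1 − 1.0055208^−60) = $667.24.
Total interest on Offer 2 = 60 × $667.24 − $34,000 = $6,034.40.
Offer 1 is lower by $269.28.

Offer 1 by $269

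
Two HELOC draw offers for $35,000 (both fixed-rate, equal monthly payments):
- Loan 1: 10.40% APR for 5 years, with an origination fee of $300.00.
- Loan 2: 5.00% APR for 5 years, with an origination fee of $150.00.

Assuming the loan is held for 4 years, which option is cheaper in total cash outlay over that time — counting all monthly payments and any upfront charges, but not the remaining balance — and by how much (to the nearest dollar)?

Loan 2 by $4,473

Loan 1: at 10.40% the monthly rate is 0.0086667, so the payment is 35,000 × 0.0086667 / (1 − 1.0086667^−60) = $750.55.
Loan 2: at 5.00% the monthly rate is 0.0041667, so the payment is 35,000 × 0.0041667 / (1 − 1.0041667^−60) = $660.49.
Over 48 months: Loan 1 costs 48 × $750.55 + $300.00 = $36,326.40; Loan 2 costs 48 × $660.49 + $150.00 = $31,853.52.
Loan 2 is cheaper by $36,326.40 − $31,853.52 = $4,472.88.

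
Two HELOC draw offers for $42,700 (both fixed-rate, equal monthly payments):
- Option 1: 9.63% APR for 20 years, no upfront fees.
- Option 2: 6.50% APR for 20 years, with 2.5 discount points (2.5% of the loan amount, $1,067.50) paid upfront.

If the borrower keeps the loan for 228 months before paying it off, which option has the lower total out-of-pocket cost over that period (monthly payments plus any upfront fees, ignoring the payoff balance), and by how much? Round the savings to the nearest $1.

Option 2 by $17,923

Option 1: monthly rate = 9.63%/12 = 0.0080250; payment = 42,700 × 0.0080250 / (1 − (1+0.0080250)^−240) = $401.65.
Option 2: at 6.50% the monthly rate is 0.0054167, so the payment is 42,700 × 0.0054167 / (1 − 1.0054167^−240) = $318.36.
Over 228 months: Option 1 costs 228 × $401.65 = $91,576.20; Option 2 costs 228 × $318.36 + $1,067.50 = $73,653.58.
Option 2 is cheaper by $91,576.20 − $73,653.58 = $17,922.62.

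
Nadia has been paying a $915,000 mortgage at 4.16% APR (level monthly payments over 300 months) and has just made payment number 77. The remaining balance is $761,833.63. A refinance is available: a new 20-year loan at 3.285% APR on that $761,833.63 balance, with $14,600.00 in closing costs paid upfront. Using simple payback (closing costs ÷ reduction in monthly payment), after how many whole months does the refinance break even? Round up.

Current payment = 915,000 × 4.16%/12 / (1 − (1+0.0034667)^−300) = $4,910.91.
Refinanced payment = 761,833.63 × 0.0027375 / (1 − (1+0.0027375)^−240) = $4,334.63.
Monthly savings = $4,910.91 − $4,334.63 = $576.28.
Break-even = $14,600.00 / $576.28 = 25.33 → 26 months.

26 months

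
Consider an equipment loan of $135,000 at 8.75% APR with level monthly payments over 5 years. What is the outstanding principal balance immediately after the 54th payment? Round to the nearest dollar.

With monthly rate i = 8.75%/12 = 0.0072917, the balance after k of n payments is P · [(1+i)^n − (1+i)^k] / [(1+i)^n − 1].
(1+0.0072917)^60 = 1.54637373 and (1+0.0072917)^54 = 1.48041343, so the balance is 135,000 × (1.54637373 − 1.48041343) / (1.54637373 − 1) = $16,297.71.

$16,298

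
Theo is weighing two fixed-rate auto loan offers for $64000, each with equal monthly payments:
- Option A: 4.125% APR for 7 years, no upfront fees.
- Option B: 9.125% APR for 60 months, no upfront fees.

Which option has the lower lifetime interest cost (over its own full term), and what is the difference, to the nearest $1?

Option A by $6,152

Option A: monthly rate = 4.125%/12 = 0.0034375; payment = 64,000 × 0.0034375 / (1 − (1+0.0034375)^−84) = $878.49.
Total interest on Option A = 84 × $878.49 − $64,000 = $9,793.16.
Option B: monthly rate = 9.125%/12 = 0.0076042; payment = 64,000 × 0.0076042 / (1 − (1+0.0076042)^−60) = $1,332.42.
Total interest on Option B = 60 × $1,332.42 − $64,000 = $15,945.20.
Option A is lower by $6,152.04.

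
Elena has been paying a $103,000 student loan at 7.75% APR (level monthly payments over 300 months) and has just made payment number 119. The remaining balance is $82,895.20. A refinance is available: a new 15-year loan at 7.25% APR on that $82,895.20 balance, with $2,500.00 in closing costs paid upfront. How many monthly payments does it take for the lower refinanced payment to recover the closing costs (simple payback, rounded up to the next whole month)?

118 months

Current payment = 103,000 × 7.75%/12 / (1 − (1+0.0064583)^−300) = $777.99.
Refinanced payment = 82,895.20 × 0.0060417 / (1 − (1+0.0060417)^−180) = $756.72.
Monthly savings = $777.99 − $756.72 = $21.27.
Break-even = $2,500.00 / $21.27 = 117.54 → 118 months.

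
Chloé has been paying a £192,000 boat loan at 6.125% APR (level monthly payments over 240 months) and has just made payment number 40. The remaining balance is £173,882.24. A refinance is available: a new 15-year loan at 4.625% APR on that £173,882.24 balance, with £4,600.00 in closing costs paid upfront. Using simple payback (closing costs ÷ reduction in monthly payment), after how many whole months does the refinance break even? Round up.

96 months

Current payment = 192,000 × 6.125%/12 / (1 − (1+0.0051042)^−240) = £1,389.43.
Refinanced payment = 173,882.24 × 0.0038542 / (1 − (1+0.0038542)^−180) = £1,341.32.
Monthly savings = £1,389.43 − £1,341.32 = £48.11.
Break-even = £4,600.00 / £48.11 = 95.61 → 96 months.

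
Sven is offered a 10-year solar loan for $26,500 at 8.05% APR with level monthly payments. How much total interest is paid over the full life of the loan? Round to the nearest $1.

Monthly rate = 8.05%/12 = 0.0067083; payment = 26,500 × 0.0067083 / (1 − (1+0.0067083)^−120) = $322.22.
Total paid = 120 × $322.22 = $38,666.40; interest = $38,666.40 − $26,500 = $12,166.40.

$12,166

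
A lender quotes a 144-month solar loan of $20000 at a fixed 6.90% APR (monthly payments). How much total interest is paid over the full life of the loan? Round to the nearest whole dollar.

At 6.90% the monthly rate is 0.0057500, so the payment is 20,000 × 0.0057500 / (1 − 1.0057500^−144) = $204.61.
Total paid = 144 × $204.61 = $29,463.84; interest = $29,463.84 − $20,000 = $9,463.84.

$9,464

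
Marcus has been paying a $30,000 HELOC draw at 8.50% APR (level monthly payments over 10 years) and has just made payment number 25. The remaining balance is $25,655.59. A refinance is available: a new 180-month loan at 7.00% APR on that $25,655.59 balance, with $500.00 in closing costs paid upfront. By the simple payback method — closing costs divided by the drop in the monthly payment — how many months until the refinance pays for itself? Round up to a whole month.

Current payment = 30,000 × 8.5%/12 / (1 − (1+0.0070833)^−120) = $371.96.
Refinanced payment = 25,655.59 × 0.0058333 / (1 − (1+0.0058333)^−180) = $230.60.
Monthly savings = $371.96 − $230.60 = $141.36.
Break-even = $500.00 / $141.36 = 3.54 → 4 months.

4 months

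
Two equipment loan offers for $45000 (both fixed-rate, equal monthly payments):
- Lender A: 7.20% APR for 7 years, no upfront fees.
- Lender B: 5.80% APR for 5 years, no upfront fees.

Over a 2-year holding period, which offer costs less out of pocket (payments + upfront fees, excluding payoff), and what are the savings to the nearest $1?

Lender A by $4,373

Lender A: at 7.20% the monthly rate is 0.0060000, so the payment is 45,000 × 0.0060000 / (1 − 1.0060000^−84) = $683.58.
Lender B: monthly rate = 5.8%/12 = 0.0048333; payment = 45,000 × 0.0048333 / (1 − (1+0.0048333)^−60) = $865.80.
Over 24 months: Lender A costs 24 × $683.58 = $16,405.92; Lender B costs 24 × $865.80 = $20,779.20.
Lender A is cheaper by $20,779.20 − $16,405.92 = $4,373.28.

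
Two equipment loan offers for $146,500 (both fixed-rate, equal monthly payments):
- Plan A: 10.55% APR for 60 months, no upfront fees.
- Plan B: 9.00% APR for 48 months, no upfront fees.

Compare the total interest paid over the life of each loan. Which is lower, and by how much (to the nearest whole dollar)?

Plan B by $14,158

Plan A: monthly rate = 10.55%/12 = 0.0087917; payment = 146,500 × 0.0087917 / (1 − (1+0.0087917)^−60) = $3,152.49.
Total interest on Plan A = 60 × $3,152.49 − $146,500 = $42,649.40.
Plan B: monthly rate = 9%/12 = 0.0075000; payment = 146,500 × 0.0075000 / (1 − (1+0.0075000)^−48) = $3,645.66.
Total interest on Plan B = 48 × $3,645.66 − $146,500 = $28,491.68.
Plan B is lower by $14,157.72.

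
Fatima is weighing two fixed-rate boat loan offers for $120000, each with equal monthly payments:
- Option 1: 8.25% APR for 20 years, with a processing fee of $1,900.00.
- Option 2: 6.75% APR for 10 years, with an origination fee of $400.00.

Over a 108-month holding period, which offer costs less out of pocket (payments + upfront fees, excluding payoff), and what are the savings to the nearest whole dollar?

Option 1 by $36,884

Option 1: monthly rate = 8.25%/12 = 0.0068750; payment = 120,000 × 0.0068750 / (1 − (1+0.0068750)^−240) = $1,022.48.
Option 2: monthly rate = 6.75%/12 = 0.0056250; payment = 120,000 × 0.0056250 / (1 − (1+0.0056250)^−120) = $1,377.89.
Over 108 months: Option 1 costs 108 × $1,022.48 + $1,900.00 = $112,327.84; Option 2 costs 108 × $1,377.89 + $400.00 = $149,212.12.
Option 1 is cheaper by $149,212.12 − $112,327.84 = $36,884.28.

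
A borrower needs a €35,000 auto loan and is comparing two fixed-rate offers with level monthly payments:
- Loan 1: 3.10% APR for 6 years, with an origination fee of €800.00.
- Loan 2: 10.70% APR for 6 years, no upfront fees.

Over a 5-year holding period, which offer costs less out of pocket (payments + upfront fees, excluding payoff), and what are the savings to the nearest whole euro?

Loan 1: monthly rate = 3.1%/12 = 0.0025833; payment = 35,000 × 0.0025833 / (1 − (1+0.0025833)^−72) = €533.35.
Loan 2: monthly rate = 10.7%/12 = 0.0089167; payment = 35,000 × 0.0089167 / (1 − (1+0.0089167)^−72) = €660.83.
Over 60 months: Loan 1 costs 60 × €533.35 + €800.00 = €32,801.00; Loan 2 costs 60 × €660.83 = €39,649.80.
Loan 1 is cheaper by €39,649.80 − €32,801.00 = €6,848.80.

Loan 1 by €6,849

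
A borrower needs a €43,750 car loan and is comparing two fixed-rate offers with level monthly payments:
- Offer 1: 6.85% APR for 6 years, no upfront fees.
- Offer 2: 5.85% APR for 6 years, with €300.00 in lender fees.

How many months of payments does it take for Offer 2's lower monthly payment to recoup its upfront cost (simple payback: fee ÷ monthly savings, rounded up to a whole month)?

15 months

Offer 1: at 6.85% the monthly rate is 0.0057083, so the payment is 43,750 × 0.0057083 / (1 − 1.0057083^−72) = €742.75.
Offer 2: at 5.85% the monthly rate is 0.0048750, so the payment is 43,750 × 0.0048750 / (1 − 1.0048750^−72) = €721.97.
Monthly savings = €742.75 − €721.97 = €20.78.
Break-even = €300.00 / €20.78 = 14.44 → 15 months.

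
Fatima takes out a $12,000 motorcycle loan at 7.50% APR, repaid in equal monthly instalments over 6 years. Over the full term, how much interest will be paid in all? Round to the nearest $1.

At 7.50% the monthly rate is 0.0062500, so the payment is 12,000 × 0.0062500 / (1 − 1.0062500^−72) = $207.48.
Total paid = 72 × $207.48 = $14,938.56; interest = $14,938.56 − $12,000 = $2,938.56.

$2,939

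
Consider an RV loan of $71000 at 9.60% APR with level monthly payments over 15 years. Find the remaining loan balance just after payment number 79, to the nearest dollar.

$51,529

With monthly rate i = 9.6%/12 = 0.0080000, the balance after k of n payments is P · [(1+i)^n − (1+i)^k] / [(1+i)^n − 1].
(1+0.0080000)^180 = 4.19658264 and (1+0.0080000)^79 = 1.87664461, so the balance is 71,000 × (4.19658264 − 1.87664461) / (4.19658264 − 1) = $51,528.65.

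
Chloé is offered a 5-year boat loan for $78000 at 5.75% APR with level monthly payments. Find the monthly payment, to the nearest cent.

Monthly rate = 5.75%/12 = 0.0047917; payment = 78,000 × 0.0047917 / (1 − (1+0.0047917)^−60) = $1,498.91.

$1,498.91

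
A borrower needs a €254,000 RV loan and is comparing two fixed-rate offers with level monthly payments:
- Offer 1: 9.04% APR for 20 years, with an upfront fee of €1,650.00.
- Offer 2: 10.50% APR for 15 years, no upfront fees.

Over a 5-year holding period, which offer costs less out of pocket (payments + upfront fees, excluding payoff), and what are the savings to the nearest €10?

Offer 1: at 9.04% the monthly rate is 0.0075333, so the payment is 254,000 × 0.0075333 / (1 − 1.0075333^−240) = €2,291.84.
Offer 2: at 10.50% the monthly rate is 0.0087500, so the payment is 254,000 × 0.0087500 / (1 − 1.0087500^−180) = €2,807.71.
Over 60 months: Offer 1 costs 60 × €2,291.84 + €1,650.00 = €139,160.40; Offer 2 costs 60 × €2,807.71 = €168,462.60.
Offer 1 is cheaper by €168,462.60 − €139,160.40 = €29,302.20.

Offer 1 by €29,300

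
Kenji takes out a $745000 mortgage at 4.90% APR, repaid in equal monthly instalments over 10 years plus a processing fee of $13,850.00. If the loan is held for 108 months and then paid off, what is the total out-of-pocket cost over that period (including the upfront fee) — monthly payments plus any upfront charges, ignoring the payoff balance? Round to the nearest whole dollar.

$863,326

At 4.90% the monthly rate is 0.0040833, so the payment is 745,000 × 0.0040833 / (1 − 1.0040833^−120) = $7,865.52.
Total outlay = 108 × $7,865.52 + $13,850.00 = $863,326.16.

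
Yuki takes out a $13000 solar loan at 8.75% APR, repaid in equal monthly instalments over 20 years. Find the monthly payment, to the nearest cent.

At 8.75% the monthly rate is 0.0072917, so the payment is 13,000 × 0.0072917 / (1 − 1.0072917^−240) = $114.88.

$114.88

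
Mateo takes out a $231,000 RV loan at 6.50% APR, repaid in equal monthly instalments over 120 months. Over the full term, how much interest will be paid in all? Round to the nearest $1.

At 6.50% the monthly rate is 0.0054167, so the payment is 231,000 × 0.0054167 / (1 − 1.0054167^−120) = $2,622.96.
Total paid = 120 × $2,622.96 = $314,755.20; interest = $314,755.20 − $231,000 = $83,755.20.

$83,755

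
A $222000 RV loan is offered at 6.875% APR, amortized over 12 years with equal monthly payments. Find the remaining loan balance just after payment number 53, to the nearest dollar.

$160,502

With monthly rate i = 6.875%/12 = 0.0057292, the balance after k of n payments is P · [(1+i)^n − (1+i)^k] / [(1+i)^n − 1].
(1+0.0057292)^144 = 2.27651487 and (1+0.0057292)^53 = 1.35361572, so the balance is 222,000 × (2.27651487 − 1.35361572) / (2.27651487 − 1) = $160,502.33.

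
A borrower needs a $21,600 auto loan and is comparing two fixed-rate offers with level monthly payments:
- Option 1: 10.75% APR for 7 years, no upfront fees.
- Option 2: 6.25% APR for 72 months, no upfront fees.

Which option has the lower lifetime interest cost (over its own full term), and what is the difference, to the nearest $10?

Option 1: monthly rate = 10.75%/12 = 0.0089583; payment = 21,600 × 0.0089583 / (1 − (1+0.0089583)^−84) = $367.01.
Total interest on Option 1 = 84 × $367.01 − $21,600 = $9,228.84.
Option 2: monthly rate = 6.25%/12 = 0.0052083; payment = 21,600 × 0.0052083 / (1 − (1+0.0052083)^−72) = $360.53.
Total interest on Option 2 = 72 × $360.53 − $21,600 = $4,358.16.
Option 2 is lower by $4,870.68.

Option 2 by $4,870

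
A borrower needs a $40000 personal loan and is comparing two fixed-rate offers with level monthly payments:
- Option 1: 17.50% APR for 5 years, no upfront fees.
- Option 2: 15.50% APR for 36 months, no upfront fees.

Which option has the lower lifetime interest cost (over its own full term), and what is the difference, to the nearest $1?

Option 2 by $10,022

Option 1: monthly rate = 17.5%/12 = 0.0145833; payment = 40,000 × 0.0145833 / (1 − (1+0.0145833)^−60) = $1,004.89.
Total interest on Option 1 = 60 × $1,004.89 − $40,000 = $20,293.40.
Option 2: at 15.50% the monthly rate is 0.0129167, so the payment is 40,000 × 0.0129167 / (1 − 1.0129167^−36) = $1,396.43.
Total interest on Option 2 = 36 × $1,396.43 − $40,000 = $10,271.48.
Option 2 is lower by $10,021.92.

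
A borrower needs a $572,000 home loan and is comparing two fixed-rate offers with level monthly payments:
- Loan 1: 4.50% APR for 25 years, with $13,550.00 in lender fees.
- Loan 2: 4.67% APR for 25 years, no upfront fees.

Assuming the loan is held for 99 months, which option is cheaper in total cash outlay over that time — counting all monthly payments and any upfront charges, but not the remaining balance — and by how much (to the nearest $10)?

Loan 1: at 4.50% the monthly rate is 0.0037500, so the payment is 572,000 × 0.0037500 / (1 − 1.0037500^−300) = $3,179.36.
Loan 2: at 4.67% the monthly rate is 0.0038917, so the payment is 572,000 × 0.0038917 / (1 − 1.0038917^−300) = $3,234.81.
Over 99 months: Loan 1 costs 99 × $3,179.36 + $13,550.00 = $328,306.64; Loan 2 costs 99 × $3,234.81 = $320,246.19.
Loan 2 is cheaper by $328,306.64 − $320,246.19 = $8,060.45.

Loan 2 by $8,060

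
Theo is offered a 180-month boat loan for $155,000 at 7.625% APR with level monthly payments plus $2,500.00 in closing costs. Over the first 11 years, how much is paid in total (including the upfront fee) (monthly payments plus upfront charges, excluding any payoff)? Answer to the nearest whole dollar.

Monthly rate = 7.625%/12 = 0.0063542; payment = 155,000 × 0.0063542 / (1 − (1+0.0063542)^−180) = $1,447.90.
Total outlay = 132 × $1,447.90 + $2,500.00 = $193,622.80.

$193,623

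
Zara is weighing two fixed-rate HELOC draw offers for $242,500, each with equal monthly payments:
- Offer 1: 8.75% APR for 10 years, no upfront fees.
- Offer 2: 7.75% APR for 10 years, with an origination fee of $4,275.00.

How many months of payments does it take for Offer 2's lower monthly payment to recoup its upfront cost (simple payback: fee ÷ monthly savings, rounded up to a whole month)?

34 months

Offer 1: at 8.75% the monthly rate is 0.0072917, so the payment is 242,500 × 0.0072917 / (1 − 1.0072917^−120) = $3,039.17.
Offer 2: at 7.75% the monthly rate is 0.0064583, so the payment is 242,500 × 0.0064583 / (1 − 1.0064583^−120) = $2,910.26.
Monthly savings = $3,039.17 − $2,910.26 = $128.91.
Break-even = $4,275.00 / $128.91 = 33.16 → 34 months.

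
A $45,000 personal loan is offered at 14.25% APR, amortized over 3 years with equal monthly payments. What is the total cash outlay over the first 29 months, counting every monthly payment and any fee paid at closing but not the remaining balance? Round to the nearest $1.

Monthly rate = 14.25%/12 = 0.0118750; payment = 45,000 × 0.0118750 / (1 − (1+0.0118750)^−36) = $1,543.46.
Total outlay = 29 × $1,543.46 = $44,760.34.

$44,760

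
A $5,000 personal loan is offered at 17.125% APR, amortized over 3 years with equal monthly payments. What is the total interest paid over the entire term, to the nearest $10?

$1,430

At 17.125% the monthly rate is 0.0142708, so the payment is 5,000 × 0.0142708 / (1 − 1.0142708^−36) = $178.57.
Total paid = 36 × $178.57 = $6,428.52; interest = $6,428.52 − $5,000 = $1,428.52.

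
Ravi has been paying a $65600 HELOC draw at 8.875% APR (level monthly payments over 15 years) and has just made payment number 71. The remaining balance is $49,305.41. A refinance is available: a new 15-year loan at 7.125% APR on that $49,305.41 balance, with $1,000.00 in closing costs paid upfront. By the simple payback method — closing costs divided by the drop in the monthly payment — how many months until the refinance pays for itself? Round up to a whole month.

Current payment = 65,600 × 8.875%/12 / (1 − (1+0.0073958)^−180) = $660.49.
Refinanced payment = 49,305.41 × 0.0059375 / (1 − (1+0.0059375)^−180) = $446.62.
Monthly savings = $660.49 − $446.62 = $213.87.
Break-even = $1,000.00 / $213.87 = 4.68 → 5 months.

5 months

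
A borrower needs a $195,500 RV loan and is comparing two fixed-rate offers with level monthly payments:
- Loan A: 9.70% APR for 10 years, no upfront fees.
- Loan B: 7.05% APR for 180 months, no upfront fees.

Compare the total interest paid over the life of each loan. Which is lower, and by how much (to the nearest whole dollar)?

Loan A: at 9.70% the monthly rate is 0.0080833, so the payment is 195,500 × 0.0080833 / (1 − 1.0080833^−120) = $2,551.18.
Total interest on Loan A = 120 × $2,551.18 − $195,500 = $110,641.60.
Loan B: monthly rate = 7.05%/12 = 0.0058750; payment = 195,500 × 0.0058750 / (1 − (1+0.0058750)^−180) = $1,762.68.
Total interest on Loan B = 180 × $1,762.68 − $195,500 = $121,782.40.
Loan A is lower by $11,140.80.

Loan A by $11,141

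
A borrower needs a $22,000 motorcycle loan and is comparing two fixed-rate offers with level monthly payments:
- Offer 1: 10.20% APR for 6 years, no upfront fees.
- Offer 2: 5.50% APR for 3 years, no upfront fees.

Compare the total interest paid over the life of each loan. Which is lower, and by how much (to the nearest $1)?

Offer 2 by $5,590

Offer 1: monthly rate = 10.2%/12 = 0.0085000; payment = 22,000 × 0.0085000 / (1 − (1+0.0085000)^−72) = $409.79.
Total interest on Offer 1 = 72 × $409.79 − $22,000 = $7,504.88.
Offer 2: at 5.50% the monthly rate is 0.0045833, so the payment is 22,000 × 0.0045833 / (1 − 1.0045833^−36) = $664.31.
Total interest on Offer 2 = 36 × $664.31 − $22,000 = $1,915.16.
Offer 2 is lower by $5,589.72.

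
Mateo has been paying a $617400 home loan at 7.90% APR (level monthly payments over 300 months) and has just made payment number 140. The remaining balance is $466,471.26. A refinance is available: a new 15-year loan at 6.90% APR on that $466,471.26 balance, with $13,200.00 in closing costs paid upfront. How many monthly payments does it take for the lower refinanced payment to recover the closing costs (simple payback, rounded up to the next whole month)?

24 months

Current payment = 617,400 × 7.9%/12 / (1 − (1+0.0065833)^−300) = $4,724.37.
Refinanced payment = 466,471.26 × 0.0057500 / (1 − (1+0.0057500)^−180) = $4,166.74.
Monthly savings = $4,724.37 − $4,166.74 = $557.63.
Break-even = $13,200.00 / $557.63 = 23.67 → 24 months.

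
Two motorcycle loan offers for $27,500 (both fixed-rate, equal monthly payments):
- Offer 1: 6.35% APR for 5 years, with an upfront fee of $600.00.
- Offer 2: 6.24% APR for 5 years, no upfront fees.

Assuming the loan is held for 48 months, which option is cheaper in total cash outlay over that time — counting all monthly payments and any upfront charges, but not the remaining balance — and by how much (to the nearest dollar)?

Offer 2 by $668

Offer 1: monthly rate = 6.35%/12 = 0.0052917; payment = 27,500 × 0.0052917 / (1 − (1+0.0052917)^−60) = $536.14.
Offer 2: monthly rate = 6.24%/12 = 0.0052000; payment = 27,500 × 0.0052000 / (1 − (1+0.0052000)^−60) = $534.73.
Over 48 months: Offer 1 costs 48 × $536.14 + $600.00 = $26,334.72; Offer 2 costs 48 × $534.73 = $25,667.04.
Offer 2 is cheaper by $26,334.72 − $25,667.04 = $667.68.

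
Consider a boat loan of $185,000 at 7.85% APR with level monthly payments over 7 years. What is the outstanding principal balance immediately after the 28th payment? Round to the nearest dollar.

$134,190

With monthly rate i = 7.85%/12 = 0.0065417, the balance after k of n payments is P · [(1+i)^n − (1+i)^k] / [(1+i)^n − 1].
(1+0.0065417)^84 = 1.72928923 and (1+0.0065417)^28 = 1.20029836, so the balance is 185,000 × (1.72928923 − 1.20029836) / (1.72928923 − 1) = $134,189.99.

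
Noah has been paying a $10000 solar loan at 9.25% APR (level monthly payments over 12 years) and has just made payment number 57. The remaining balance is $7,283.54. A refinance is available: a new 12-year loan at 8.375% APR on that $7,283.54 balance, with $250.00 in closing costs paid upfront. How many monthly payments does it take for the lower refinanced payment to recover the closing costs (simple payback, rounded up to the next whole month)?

8 months

Current payment = 10,000 × 9.25%/12 / (1 − (1+0.0077083)^−144) = $115.22.
Refinanced payment = 7,283.54 × 0.0069792 / (1 − (1+0.0069792)^−144) = $80.35.
Monthly savings = $115.22 − $80.35 = $34.87.
Break-even = $250.00 / $34.87 = 7.17 → 8 months.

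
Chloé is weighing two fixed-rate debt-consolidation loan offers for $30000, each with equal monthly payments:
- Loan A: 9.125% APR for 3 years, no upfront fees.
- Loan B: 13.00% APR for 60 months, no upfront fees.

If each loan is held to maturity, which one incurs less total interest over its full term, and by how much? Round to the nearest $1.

Loan A: monthly rate = 9.125%/12 = 0.0076042; payment = 30,000 × 0.0076042 / (1 − (1+0.0076042)^−36) = $955.74.
Total interest on Loan A = 36 × $955.74 − $30,000 = $4,406.64.
Loan B: at 13.00% the monthly rate is 0.0108333, so the payment is 30,000 × 0.0108333 / (1 − 1.0108333^−60) = $682.59.
Total interest on Loan B = 60 × $682.59 − $30,000 = $10,955.40.
Loan A is lower by $6,548.76.

Loan A by $6,549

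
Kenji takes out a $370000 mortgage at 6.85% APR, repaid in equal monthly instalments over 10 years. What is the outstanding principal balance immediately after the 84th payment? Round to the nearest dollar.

With monthly rate i = 6.85%/12 = 0.0057083, the balance after k of n payments is P · [(1+i)^n − (1+i)^k] / [(1+i)^n − 1].
(1+0.0057083)^120 = 1.97991181 and (1+0.0057083)^84 = 1.61306583, so the balance is 370,000 × (1.97991181 − 1.61306583) / (1.97991181 − 1) = $138,515.54.

$138,516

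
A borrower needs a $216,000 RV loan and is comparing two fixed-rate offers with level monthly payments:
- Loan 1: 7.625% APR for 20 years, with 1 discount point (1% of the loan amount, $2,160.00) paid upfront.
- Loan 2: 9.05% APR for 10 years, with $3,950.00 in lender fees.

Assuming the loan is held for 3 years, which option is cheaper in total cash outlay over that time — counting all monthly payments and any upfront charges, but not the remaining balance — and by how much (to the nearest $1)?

Loan 1 by $37,265

Loan 1: monthly rate = 7.625%/12 = 0.0063542; payment = 216,000 × 0.0063542 / (1 − (1+0.0063542)^−240) = $1,756.63.
Loan 2: at 9.05% the monthly rate is 0.0075417, so the payment is 216,000 × 0.0075417 / (1 − 1.0075417^−120) = $2,742.05.
Over 36 months: Loan 1 costs 36 × $1,756.63 + $2,160.00 = $65,398.68; Loan 2 costs 36 × $2,742.05 + $3,950.00 = $102,663.80.
Loan 1 is cheaper by $102,663.80 − $65,398.68 = $37,265.12.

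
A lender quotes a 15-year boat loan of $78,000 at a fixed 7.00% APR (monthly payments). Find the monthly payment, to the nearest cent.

At 7.00% the monthly rate is 0.0058333, so the payment is 78,000 × 0.0058333 / (1 − 1.0058333^−180) = $701.09.

$701.09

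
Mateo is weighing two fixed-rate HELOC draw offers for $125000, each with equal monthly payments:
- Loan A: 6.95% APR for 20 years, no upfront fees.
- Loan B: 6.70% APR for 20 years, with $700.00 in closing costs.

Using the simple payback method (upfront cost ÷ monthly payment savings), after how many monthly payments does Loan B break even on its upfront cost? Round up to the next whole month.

38 months

Loan A: monthly rate = 6.95%/12 = 0.0057917; payment = 125,000 × 0.0057917 / (1 − (1+0.0057917)^−240) = $965.38.
Loan B: monthly rate = 6.7%/12 = 0.0055833; payment = 125,000 × 0.0055833 / (1 − (1+0.0055833)^−240) = $946.74.
Monthly savings = $965.38 − $946.74 = $18.64.
Break-even = $700.00 / $18.64 = 37.55 → 38 months.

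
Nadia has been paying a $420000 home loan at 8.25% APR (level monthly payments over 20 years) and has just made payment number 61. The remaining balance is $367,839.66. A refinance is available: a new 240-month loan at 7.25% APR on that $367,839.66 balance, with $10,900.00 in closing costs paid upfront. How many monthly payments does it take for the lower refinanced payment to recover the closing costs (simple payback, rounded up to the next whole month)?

17 months

Current payment = 420,000 × 8.25%/12 / (1 − (1+0.0068750)^−240) = $3,578.68.
Refinanced payment = 367,839.66 × 0.0060417 / (1 − (1+0.0060417)^−240) = $2,907.32.
Monthly savings = $3,578.68 − $2,907.32 = $671.36.
Break-even = $10,900.00 / $671.36 = 16.24 → 17 months.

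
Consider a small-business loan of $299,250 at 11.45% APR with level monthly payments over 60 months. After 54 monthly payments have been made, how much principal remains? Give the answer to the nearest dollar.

$38,158

With monthly rate i = 11.45%/12 = 0.0095417, the balance after k of n payments is P · [(1+i)^n − (1+i)^k] / [(1+i)^n − 1].
(1+0.0095417)^60 = 1.76788859 and (1+0.0095417)^54 = 1.66997282, so the balance is 299,250 × (1.76788859 − 1.66997282) / (1.76788859 − 1) = $38,158.26.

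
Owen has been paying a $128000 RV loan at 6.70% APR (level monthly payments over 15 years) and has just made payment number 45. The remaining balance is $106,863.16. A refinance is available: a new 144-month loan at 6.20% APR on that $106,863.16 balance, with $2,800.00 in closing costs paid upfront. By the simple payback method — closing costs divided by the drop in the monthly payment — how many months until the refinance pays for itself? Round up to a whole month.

Current payment = 128,000 × 6.7%/12 / (1 − (1+0.0055833)^−180) = $1,129.14.
Refinanced payment = 106,863.16 × 0.0051667 / (1 − (1+0.0051667)^−144) = $1,053.92.
Monthly savings = $1,129.14 − $1,053.92 = $75.22.
Break-even = $2,800.00 / $75.22 = 37.22 → 38 months.

38 months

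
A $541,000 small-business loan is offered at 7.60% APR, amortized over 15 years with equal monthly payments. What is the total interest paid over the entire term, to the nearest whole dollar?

At 7.60% the monthly rate is 0.0063333, so the payment is 541,000 × 0.0063333 / (1 − 1.0063333^−180) = $5,045.93.
Total paid = 180 × $5,045.93 = $908,267.40; interest = $908,267.40 − $541,000 = $367,267.40.

$367,267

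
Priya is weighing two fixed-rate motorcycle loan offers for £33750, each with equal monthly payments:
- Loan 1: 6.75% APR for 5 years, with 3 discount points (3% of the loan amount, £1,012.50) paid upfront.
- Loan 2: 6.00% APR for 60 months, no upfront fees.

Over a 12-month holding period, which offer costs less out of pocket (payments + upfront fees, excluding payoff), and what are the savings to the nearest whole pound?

Loan 2 by £1,155

Loan 1: monthly rate = 6.75%/12 = 0.0056250; payment = 33,750 × 0.0056250 / (1 − (1+0.0056250)^−60) = £664.32.
Loan 2: monthly rate = 6%/12 = 0.0050000; payment = 33,750 × 0.0050000 / (1 − (1+0.0050000)^−60) = £652.48.
Over 12 months: Loan 1 costs 12 × £664.32 + £1,012.50 = £8,984.34; Loan 2 costs 12 × £652.48 = £7,829.76.
Loan 2 is cheaper by £8,984.34 − £7,829.76 = £1,154.58.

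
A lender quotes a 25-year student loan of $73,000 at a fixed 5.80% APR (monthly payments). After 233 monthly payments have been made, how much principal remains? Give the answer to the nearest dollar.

With monthly rate i = 5.8%/12 = 0.0048333, the balance after k of n payments is P · [(1+i)^n − (1+i)^k] / [(1+i)^n − 1].
(1+0.0048333)^300 = 4.24824979 and (1+0.0048333)^233 = 3.07545801, so the balance is 73,000 × (4.24824979 − 3.07545801) / (4.24824979 − 1) = $26,356.90.

$26,357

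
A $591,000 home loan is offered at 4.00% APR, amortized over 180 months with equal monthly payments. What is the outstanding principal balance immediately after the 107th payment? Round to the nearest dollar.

With monthly rate i = 4%/12 = 0.0033333, the balance after k of n payments is P · [(1+i)^n − (1+i)^k] / [(1+i)^n − 1].
(1+0.0033333)^180 = 1.82030163 and (1+0.0033333)^107 = 1.42771254, so the balance is 591,000 × (1.82030163 − 1.42771254) / (1.82030163 − 1) = $282,847.36.

$282,847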